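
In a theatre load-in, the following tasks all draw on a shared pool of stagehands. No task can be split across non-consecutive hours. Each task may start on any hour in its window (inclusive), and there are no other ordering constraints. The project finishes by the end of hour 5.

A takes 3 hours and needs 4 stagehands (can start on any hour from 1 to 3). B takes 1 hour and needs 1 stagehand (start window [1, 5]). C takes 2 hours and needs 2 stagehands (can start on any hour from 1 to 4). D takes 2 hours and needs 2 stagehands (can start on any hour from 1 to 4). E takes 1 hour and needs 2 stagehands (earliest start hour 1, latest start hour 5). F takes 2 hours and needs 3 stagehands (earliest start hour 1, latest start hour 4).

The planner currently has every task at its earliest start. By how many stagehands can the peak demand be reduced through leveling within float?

Early-start peak: h1:14  h2:11  h3:4  h4:0  h5:0 ⇒ 14.
Leveled (A@1, B@4, C@1, D@3, E@5, F@4): h1:6  h2:6  h3:6  h4:6  h5:5 ⇒ 6.
Reduction 14 − 6 = 8.

8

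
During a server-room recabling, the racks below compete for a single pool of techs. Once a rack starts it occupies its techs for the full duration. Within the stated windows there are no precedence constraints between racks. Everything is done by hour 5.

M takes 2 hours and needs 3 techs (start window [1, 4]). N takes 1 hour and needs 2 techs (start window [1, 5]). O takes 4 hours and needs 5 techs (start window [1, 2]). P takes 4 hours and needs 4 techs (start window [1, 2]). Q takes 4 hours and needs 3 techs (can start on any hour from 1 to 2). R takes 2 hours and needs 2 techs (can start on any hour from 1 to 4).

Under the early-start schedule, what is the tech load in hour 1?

19

At early start, hour 1 has: M, N, O, P, Q, R.
Demand: 3 + 2 + 5 + 4 + 3 + 2 = 19.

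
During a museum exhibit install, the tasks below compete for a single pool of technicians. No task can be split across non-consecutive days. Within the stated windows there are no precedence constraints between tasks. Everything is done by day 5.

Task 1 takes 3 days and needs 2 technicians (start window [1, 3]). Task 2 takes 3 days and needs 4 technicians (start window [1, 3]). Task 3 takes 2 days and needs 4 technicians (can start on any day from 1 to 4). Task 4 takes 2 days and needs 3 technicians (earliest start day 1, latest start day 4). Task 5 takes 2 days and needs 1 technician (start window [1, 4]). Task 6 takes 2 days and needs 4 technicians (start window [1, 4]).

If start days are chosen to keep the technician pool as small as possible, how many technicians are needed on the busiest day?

Early-start (Task 1@1, Task 2@1, Task 3@1, Task 4@1, Task 5@1, Task 6@1) gives peak 18: d1:18  d2:18  d3:6  d4:0  d5:0.
Shift Task 3→4, Task 5→3, Task 6→4.
Schedule Task 1@1, Task 2@1, Task 3@4, Task 4@1, Task 5@3, Task 6@4: d1:9  d2:9  d3:7  d4:9  d5:8 — peak 9.
Total technician-days = 42 over 5 days ⇒ peak ≥ ⌈42/5⌉ = 9, so 9 is optimal.

9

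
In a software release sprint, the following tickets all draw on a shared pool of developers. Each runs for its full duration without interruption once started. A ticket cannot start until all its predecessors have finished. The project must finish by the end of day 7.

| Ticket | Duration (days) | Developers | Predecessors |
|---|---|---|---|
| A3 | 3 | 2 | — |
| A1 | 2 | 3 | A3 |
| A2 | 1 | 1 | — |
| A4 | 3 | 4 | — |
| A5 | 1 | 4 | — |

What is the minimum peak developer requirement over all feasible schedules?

Early-start (A3@1, A1@4, A2@1, A4@1, A5@1) gives peak 11: d1:11  d2:6  d3:6  d4:3  d5:3  d6:0  d7:0.
Shift A2→4, A5→6.
Schedule A3@1, A1@4, A2@4, A4@1, A5@6: d1:6  d2:6  d3:6  d4:4  d5:3  d6:4  d7:0 — peak 6.

6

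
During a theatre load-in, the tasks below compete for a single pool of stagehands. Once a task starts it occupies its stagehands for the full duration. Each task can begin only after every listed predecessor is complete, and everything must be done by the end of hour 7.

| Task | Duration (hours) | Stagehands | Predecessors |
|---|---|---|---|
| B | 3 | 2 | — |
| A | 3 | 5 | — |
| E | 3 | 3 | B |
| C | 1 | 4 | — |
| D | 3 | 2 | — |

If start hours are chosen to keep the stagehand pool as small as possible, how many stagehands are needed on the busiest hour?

Early-start (B@1, A@1, E@4, C@1, D@1) gives peak 13: h1:13  h2:9  h3:9  h4:3  h5:3  h6:3  h7:0.
Shift C→4, D→5.
Schedule B@1, A@1, E@4, C@4, D@5: h1:7  h2:7  h3:7  h4:7  h5:5  h6:5  h7:2 — peak 7.

7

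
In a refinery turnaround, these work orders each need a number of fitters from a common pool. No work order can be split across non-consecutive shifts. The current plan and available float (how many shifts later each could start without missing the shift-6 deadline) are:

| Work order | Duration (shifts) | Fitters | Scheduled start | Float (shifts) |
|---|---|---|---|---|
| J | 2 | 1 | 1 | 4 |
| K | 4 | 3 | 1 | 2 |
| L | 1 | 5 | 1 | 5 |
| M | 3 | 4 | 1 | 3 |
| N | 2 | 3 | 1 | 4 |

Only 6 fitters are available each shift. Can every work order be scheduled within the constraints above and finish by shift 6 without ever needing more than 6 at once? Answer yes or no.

Total fitter-shifts = 37; over 6 shifts the average is 37/6 > 6, so some shift must exceed 6.

no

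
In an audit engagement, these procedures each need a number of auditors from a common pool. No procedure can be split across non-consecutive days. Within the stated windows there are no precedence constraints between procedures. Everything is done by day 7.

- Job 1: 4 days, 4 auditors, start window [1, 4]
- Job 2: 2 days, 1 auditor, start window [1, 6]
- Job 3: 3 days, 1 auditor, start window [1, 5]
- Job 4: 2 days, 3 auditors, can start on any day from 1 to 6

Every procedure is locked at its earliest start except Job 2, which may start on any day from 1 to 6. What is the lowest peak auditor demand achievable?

8

Job 2@1: d1:9  d2:9  d3:5  d4:4  d5:0  d6:0  d7:0 → peak 9
Job 2@2: d1:8  d2:9  d3:6  d4:4  d5:0  d6:0  d7:0 → peak 9
Job 2@3: d1:8  d2:8  d3:6  d4:5  d5:0  d6:0  d7:0 → peak 8
Job 2@4: d1:8  d2:8  d3:5  d4:5  d5:1  d6:0  d7:0 → peak 8
Job 2@5: d1:8  d2:8  d3:5  d4:4  d5:1  d6:1  d7:0 → peak 8
Job 2@6: d1:8  d2:8  d3:5  d4:4  d5:0  d6:1  d7:1 → peak 8
Best is Job 2@3, peak 8.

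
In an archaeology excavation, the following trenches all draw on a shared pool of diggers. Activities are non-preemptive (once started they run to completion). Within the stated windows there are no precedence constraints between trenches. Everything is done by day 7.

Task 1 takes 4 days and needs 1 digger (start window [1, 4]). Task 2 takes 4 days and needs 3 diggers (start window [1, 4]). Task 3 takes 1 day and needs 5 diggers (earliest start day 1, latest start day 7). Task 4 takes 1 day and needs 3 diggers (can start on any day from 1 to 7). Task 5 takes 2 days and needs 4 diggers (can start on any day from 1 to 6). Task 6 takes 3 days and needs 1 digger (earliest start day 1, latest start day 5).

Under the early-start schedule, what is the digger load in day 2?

At early start, day 2 has: Task 1, Task 2, Task 5, Task 6.
Demand: 1 + 3 + 4 + 1 = 9.

9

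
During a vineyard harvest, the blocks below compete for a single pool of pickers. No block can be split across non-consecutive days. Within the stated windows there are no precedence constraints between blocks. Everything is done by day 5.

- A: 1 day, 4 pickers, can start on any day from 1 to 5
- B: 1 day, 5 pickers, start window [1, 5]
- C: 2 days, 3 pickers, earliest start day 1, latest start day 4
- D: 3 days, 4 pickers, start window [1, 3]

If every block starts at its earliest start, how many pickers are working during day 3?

At early start, day 3 has: D.
Demand: 4 = 4.

4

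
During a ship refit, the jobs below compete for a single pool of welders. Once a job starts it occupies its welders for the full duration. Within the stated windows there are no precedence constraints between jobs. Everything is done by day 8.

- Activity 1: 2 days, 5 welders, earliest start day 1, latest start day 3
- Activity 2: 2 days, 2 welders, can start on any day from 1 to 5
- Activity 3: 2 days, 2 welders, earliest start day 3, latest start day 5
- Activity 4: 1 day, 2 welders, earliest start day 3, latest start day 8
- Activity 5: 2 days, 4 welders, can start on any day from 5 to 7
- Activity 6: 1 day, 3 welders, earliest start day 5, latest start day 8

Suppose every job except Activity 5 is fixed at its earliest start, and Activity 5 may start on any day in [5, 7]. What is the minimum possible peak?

7

Activity 5@5: d1:7  d2:7  d3:4  d4:2  d5:7  d6:4  d7:0  d8:0 → peak 7
Activity 5@6: d1:7  d2:7  d3:4  d4:2  d5:3  d6:4  d7:4  d8:0 → peak 7
Activity 5@7: d1:7  d2:7  d3:4  d4:2  d5:3  d6:0  d7:4  d8:4 → peak 7
Best is Activity 5@5, peak 7.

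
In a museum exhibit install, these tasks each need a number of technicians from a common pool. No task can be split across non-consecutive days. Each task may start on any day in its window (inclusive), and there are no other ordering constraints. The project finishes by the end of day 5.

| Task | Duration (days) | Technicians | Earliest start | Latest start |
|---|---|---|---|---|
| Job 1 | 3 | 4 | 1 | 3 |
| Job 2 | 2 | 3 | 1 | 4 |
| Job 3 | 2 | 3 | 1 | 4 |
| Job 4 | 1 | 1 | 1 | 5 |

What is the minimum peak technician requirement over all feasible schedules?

Early-start (Job 1@1, Job 2@1, Job 3@1, Job 4@1) gives peak 11: d1:11  d2:10  d3:4  d4:0  d5:0.
Shift Job 2→4, Job 3→4.
Schedule Job 1@1, Job 2@4, Job 3@4, Job 4@1: d1:5  d2:4  d3:4  d4:6  d5:6 — peak 6.

6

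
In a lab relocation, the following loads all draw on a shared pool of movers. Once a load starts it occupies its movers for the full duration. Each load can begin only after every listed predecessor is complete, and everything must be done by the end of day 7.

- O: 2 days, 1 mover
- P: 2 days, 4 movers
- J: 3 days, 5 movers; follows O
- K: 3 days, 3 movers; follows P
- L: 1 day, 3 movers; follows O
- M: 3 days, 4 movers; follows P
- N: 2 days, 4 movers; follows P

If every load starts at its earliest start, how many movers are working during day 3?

At early start, day 3 has: J, K, L, M, N.
Demand: 5 + 3 + 3 + 4 + 4 = 19.

19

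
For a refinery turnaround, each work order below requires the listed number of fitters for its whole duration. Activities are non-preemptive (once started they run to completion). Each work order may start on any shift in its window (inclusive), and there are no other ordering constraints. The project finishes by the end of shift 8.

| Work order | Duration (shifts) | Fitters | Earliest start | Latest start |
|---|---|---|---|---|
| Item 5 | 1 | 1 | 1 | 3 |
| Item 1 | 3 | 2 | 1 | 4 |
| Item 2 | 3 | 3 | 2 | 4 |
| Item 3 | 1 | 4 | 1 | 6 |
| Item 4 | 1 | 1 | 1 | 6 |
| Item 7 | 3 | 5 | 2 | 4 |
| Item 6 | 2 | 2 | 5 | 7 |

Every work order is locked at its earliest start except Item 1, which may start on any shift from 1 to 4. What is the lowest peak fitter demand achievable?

10

Item 1@1: s1:8  s2:10  s3:10  s4:8  s5:2  s6:2  s7:0  s8:0 → peak 10
Item 1@2: s1:6  s2:10  s3:10  s4:10  s5:2  s6:2  s7:0  s8:0 → peak 10
Item 1@3: s1:6  s2:8  s3:10  s4:10  s5:4  s6:2  s7:0  s8:0 → peak 10
Item 1@4: s1:6  s2:8  s3:8  s4:10  s5:4  s6:4  s7:0  s8:0 → peak 10
Best is Item 1@1, peak 10.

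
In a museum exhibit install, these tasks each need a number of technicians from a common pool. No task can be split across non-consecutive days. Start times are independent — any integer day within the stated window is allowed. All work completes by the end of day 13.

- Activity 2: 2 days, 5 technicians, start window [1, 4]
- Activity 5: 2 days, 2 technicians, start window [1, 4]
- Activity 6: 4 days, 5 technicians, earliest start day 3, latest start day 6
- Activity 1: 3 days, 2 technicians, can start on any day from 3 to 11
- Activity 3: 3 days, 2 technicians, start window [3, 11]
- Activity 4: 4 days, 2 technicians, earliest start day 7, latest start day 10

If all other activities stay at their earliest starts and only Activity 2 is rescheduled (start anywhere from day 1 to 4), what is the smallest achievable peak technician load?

9

Activity 2@1: d1:7  d2:7  d3:9  d4:9  d5:9  d6:5  d7:2  d8:2  d9:2  d10:2  d11:0  d12:0  d13:0 → peak 9
Activity 2@2: d1:2  d2:7  d3:14  d4:9  d5:9  d6:5  d7:2  d8:2  d9:2  d10:2  d11:0  d12:0  d13:0 → peak 14
Activity 2@3: d1:2  d2:2  d3:14  d4:14  d5:9  d6:5  d7:2  d8:2  d9:2  d10:2  d11:0  d12:0  d13:0 → peak 14
Activity 2@4: d1:2  d2:2  d3:9  d4:14  d5:14  d6:5  d7:2  d8:2  d9:2  d10:2  d11:0  d12:0  d13:0 → peak 14
Best is Activity 2@1, peak 9.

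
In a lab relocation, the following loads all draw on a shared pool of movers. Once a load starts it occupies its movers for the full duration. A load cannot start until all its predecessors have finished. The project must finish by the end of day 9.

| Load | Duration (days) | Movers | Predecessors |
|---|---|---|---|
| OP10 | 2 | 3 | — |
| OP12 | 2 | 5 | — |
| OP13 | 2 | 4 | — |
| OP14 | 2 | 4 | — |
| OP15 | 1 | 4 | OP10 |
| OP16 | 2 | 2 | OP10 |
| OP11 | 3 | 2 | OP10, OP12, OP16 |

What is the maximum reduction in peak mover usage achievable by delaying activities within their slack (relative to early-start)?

Early-start peak: d1:16  d2:16  d3:6  d4:2  d5:2  d6:2  d7:2  d8:0  d9:0 ⇒ 16.
Leveled (OP10@1, OP12@3, OP13@5, OP14@7, OP15@9, OP16@5, OP11@7): d1:3  d2:3  d3:5  d4:5  d5:6  d6:6  d7:6  d8:6  d9:6 ⇒ 6.
Reduction 16 − 6 = 10.

10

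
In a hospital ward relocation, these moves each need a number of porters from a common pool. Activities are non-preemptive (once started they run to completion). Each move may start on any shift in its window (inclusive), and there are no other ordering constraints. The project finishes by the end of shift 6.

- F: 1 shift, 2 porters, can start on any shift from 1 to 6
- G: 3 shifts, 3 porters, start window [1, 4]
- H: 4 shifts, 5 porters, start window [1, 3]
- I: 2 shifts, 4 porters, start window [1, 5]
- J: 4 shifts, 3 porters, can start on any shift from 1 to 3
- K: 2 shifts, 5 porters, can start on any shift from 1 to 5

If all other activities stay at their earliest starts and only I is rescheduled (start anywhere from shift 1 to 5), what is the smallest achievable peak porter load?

18

I@1: s1:22  s2:20  s3:11  s4:8  s5:0  s6:0 → peak 22
I@2: s1:18  s2:20  s3:15  s4:8  s5:0  s6:0 → peak 20
I@3: s1:18  s2:16  s3:15  s4:12  s5:0  s6:0 → peak 18
I@4: s1:18  s2:16  s3:11  s4:12  s5:4  s6:0 → peak 18
I@5: s1:18  s2:16  s3:11  s4:8  s5:4  s6:4 → peak 18
Best is I@3, peak 18.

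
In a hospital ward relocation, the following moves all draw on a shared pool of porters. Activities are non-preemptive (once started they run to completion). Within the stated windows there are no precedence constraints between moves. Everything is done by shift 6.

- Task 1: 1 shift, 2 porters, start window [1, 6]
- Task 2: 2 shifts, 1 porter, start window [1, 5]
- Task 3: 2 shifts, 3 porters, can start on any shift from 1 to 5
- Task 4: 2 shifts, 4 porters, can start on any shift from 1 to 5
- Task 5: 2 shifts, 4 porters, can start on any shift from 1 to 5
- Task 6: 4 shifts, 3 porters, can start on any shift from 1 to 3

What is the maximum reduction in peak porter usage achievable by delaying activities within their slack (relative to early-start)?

10

Early-start peak: s1:17  s2:15  s3:3  s4:3  s5:0  s6:0 ⇒ 17.
Leveled (Task 1@1, Task 2@1, Task 3@1, Task 4@3, Task 5@5, Task 6@2): s1:6  s2:7  s3:7  s4:7  s5:7  s6:4 ⇒ 7.
Reduction 17 − 7 = 10.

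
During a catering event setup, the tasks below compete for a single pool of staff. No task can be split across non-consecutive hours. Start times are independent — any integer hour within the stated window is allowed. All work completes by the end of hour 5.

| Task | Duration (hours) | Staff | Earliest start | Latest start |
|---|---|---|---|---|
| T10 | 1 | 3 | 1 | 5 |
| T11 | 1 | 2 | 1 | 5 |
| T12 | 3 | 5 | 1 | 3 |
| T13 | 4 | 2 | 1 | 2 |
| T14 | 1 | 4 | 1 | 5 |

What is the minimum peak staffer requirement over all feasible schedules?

Early-start (T10@1, T11@1, T12@1, T13@1, T14@1) gives peak 16: h1:16  h2:7  h3:7  h4:2  h5:0.
Shift T12→2, T14→5.
Schedule T10@1, T11@1, T12@2, T13@1, T14@5: h1:7  h2:7  h3:7  h4:7  h5:4 — peak 7.
Total staffer-hours = 32 over 5 hours ⇒ peak ≥ ⌈32/5⌉ = 7, so 7 is optimal.

7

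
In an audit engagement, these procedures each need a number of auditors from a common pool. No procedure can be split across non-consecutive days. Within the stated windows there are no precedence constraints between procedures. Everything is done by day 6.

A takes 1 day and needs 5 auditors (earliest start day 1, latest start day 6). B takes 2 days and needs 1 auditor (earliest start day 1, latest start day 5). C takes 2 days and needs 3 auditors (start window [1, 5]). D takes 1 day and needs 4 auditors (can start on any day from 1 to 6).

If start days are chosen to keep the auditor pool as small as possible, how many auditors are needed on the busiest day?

5

Early-start (A@1, B@1, C@1, D@1) gives peak 13: d1:13  d2:4  d3:0  d4:0  d5:0  d6:0.
Shift B→2, C→2, D→4.
Schedule A@1, B@2, C@2, D@4: d1:5  d2:4  d3:4  d4:4  d5:0  d6:0 — peak 5.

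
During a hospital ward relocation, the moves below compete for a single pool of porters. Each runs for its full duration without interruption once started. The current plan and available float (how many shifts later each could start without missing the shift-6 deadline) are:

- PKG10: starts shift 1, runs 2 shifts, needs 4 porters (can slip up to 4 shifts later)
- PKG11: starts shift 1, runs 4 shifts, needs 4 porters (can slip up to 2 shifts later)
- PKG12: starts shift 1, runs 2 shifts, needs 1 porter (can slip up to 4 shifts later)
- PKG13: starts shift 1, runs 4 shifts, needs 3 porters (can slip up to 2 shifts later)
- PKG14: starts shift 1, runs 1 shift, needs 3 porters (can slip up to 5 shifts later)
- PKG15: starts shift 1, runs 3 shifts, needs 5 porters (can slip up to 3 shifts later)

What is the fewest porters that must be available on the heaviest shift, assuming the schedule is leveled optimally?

12

Early-start (PKG10@1, PKG11@1, PKG12@1, PKG13@1, PKG14@1, PKG15@1) gives peak 20: s1:20  s2:17  s3:12  s4:7  s5:0  s6:0.
Shift PKG14→3, PKG15→4.
Schedule PKG10@1, PKG11@1, PKG12@1, PKG13@1, PKG14@3, PKG15@4: s1:12  s2:12  s3:10  s4:12  s5:5  s6:5 — peak 12.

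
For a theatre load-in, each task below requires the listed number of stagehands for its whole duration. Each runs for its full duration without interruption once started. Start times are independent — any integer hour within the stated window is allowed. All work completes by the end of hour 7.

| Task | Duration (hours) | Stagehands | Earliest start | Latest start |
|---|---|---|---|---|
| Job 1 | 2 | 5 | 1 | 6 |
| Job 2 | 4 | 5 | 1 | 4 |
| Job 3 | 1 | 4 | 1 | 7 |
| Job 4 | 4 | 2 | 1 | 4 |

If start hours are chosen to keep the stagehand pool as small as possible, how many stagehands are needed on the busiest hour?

Early-start (Job 1@1, Job 2@1, Job 3@1, Job 4@1) gives peak 16: h1:16  h2:12  h3:7  h4:7  h5:0  h6:0  h7:0.
Shift Job 2→3, Job 3→7.
Schedule Job 1@1, Job 2@3, Job 3@7, Job 4@1: h1:7  h2:7  h3:7  h4:7  h5:5  h6:5  h7:4 — peak 7.

7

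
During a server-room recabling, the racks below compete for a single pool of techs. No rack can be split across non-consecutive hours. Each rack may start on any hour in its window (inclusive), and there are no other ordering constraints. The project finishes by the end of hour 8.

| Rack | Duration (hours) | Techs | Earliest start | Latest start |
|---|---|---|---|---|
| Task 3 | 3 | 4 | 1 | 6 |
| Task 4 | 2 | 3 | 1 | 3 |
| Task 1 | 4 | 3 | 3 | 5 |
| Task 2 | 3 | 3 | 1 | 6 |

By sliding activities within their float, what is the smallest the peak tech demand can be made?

Early-start (Task 3@1, Task 4@1, Task 1@3, Task 2@1) gives peak 10: h1:10  h2:10  h3:10  h4:3  h5:3  h6:3  h7:0  h8:0.
Shift Task 2→4.
Schedule Task 3@1, Task 4@1, Task 1@3, Task 2@4: h1:7  h2:7  h3:7  h4:6  h5:6  h6:6  h7:0  h8:0 — peak 7.

7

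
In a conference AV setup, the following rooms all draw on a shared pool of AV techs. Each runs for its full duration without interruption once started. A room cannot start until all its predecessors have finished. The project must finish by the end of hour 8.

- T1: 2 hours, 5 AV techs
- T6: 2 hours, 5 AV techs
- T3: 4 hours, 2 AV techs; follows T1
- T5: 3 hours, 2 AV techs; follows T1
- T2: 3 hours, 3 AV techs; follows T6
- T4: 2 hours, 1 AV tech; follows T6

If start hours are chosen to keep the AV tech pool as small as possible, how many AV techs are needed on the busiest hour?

7

Early-start (T1@1, T6@1, T3@3, T5@3, T2@3, T4@3) gives peak 10: h1:10  h2:10  h3:8  h4:8  h5:7  h6:2  h7:0  h8:0.
Shift T6→3, T5→5, T2→5, T4→7.
Schedule T1@1, T6@3, T3@3, T5@5, T2@5, T4@7: h1:5  h2:5  h3:7  h4:7  h5:7  h6:7  h7:6  h8:1 — peak 7.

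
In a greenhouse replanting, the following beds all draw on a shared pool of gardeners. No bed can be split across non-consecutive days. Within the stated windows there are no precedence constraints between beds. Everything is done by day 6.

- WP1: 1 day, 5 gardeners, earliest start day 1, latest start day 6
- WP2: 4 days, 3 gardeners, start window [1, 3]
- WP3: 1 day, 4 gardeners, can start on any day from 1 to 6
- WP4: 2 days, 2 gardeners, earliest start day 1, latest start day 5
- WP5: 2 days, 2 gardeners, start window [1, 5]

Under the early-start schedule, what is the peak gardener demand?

16

Early-start schedule: WP1@1, WP2@1, WP3@1, WP4@1, WP5@1.
Load per day: day 1: 16, day 2: 7, day 3: 3, day 4: 3, day 5: 0, day 6: 0.
Peak is 16.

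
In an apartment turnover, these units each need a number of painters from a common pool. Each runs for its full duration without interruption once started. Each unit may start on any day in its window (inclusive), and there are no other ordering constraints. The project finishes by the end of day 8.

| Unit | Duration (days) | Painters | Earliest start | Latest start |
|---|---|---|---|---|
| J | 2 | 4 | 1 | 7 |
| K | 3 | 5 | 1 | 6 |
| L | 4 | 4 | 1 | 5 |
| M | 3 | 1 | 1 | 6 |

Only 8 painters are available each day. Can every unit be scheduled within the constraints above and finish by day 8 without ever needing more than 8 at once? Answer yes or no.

Schedule J@1, K@5, L@1, M@3: d1:8  d2:8  d3:5  d4:5  d5:6  d6:5  d7:5  d8:0 — peak 8 ≤ 8.

yes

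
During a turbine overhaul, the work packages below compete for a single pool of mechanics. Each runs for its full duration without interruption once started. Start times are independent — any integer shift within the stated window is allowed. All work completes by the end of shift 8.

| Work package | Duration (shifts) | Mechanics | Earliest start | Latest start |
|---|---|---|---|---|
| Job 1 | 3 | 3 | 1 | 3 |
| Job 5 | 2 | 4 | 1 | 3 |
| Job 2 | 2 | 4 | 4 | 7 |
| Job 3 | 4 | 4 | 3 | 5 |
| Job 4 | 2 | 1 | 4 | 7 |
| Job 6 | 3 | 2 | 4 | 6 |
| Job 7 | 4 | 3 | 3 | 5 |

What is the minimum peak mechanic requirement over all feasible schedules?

Early-start (Job 1@1, Job 5@1, Job 2@4, Job 3@3, Job 4@4, Job 6@4, Job 7@3) gives peak 14: s1:7  s2:7  s3:10  s4:14  s5:14  s6:9  s7:0  s8:0.
Shift Job 2→7, Job 6→6, Job 7→4.
Schedule Job 1@1, Job 5@1, Job 2@7, Job 3@3, Job 4@4, Job 6@6, Job 7@4: s1:7  s2:7  s3:7  s4:8  s5:8  s6:9  s7:9  s8:6 — peak 9.

9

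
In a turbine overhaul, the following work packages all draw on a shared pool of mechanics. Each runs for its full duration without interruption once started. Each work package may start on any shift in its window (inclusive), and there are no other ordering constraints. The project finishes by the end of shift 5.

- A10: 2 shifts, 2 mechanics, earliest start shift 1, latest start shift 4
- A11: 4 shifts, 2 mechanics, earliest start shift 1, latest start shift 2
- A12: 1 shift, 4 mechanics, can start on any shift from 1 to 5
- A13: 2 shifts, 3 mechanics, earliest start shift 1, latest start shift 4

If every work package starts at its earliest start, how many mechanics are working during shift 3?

2

At early start, shift 3 has: A11.
Demand: 2 = 2.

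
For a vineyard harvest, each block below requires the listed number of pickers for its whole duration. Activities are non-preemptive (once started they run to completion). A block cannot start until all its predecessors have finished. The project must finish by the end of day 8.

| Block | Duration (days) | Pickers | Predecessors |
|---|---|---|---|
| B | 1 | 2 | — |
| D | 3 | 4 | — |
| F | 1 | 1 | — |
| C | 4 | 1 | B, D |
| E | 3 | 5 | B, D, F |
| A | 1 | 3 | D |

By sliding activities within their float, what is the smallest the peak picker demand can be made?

6

Early-start (B@1, D@1, F@1, C@4, E@4, A@4) gives peak 9: d1:7  d2:4  d3:4  d4:9  d5:6  d6:6  d7:1  d8:0.
Shift F→2, A→7.
Schedule B@1, D@1, F@2, C@4, E@4, A@7: d1:6  d2:5  d3:4  d4:6  d5:6  d6:6  d7:4  d8:0 — peak 6.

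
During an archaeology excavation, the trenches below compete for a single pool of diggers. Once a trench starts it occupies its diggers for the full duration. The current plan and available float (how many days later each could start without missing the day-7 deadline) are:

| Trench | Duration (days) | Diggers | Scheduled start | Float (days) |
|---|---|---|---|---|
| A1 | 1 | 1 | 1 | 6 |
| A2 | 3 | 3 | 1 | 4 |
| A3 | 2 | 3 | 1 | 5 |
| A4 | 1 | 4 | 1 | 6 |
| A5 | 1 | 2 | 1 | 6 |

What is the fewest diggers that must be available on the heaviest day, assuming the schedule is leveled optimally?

Early-start (A1@1, A2@1, A3@1, A4@1, A5@1) gives peak 13: d1:13  d2:6  d3:3  d4:0  d5:0  d6:0  d7:0.
Shift A3→4, A4→6, A5→7.
Schedule A1@1, A2@1, A3@4, A4@6, A5@7: d1:4  d2:3  d3:3  d4:3  d5:3  d6:4  d7:2 — peak 4.
Total digger-days = 22 over 7 days ⇒ peak ≥ ⌈22/7⌉ = 4, so 4 is optimal.

4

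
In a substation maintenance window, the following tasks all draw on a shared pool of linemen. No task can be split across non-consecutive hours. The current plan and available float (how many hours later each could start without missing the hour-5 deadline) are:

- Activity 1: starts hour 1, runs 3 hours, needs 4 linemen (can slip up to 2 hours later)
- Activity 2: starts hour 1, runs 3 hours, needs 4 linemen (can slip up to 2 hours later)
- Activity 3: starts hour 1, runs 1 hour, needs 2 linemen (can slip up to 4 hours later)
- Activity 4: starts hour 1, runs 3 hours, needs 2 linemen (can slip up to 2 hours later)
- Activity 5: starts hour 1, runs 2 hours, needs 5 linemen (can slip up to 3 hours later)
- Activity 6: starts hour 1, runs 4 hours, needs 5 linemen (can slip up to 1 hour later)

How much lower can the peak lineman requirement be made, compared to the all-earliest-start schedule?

7

Early-start peak: h1:22  h2:20  h3:15  h4:5  h5:0 ⇒ 22.
Leveled (Activity 1@1, Activity 2@1, Activity 3@1, Activity 4@1, Activity 5@4, Activity 6@2): h1:12  h2:15  h3:15  h4:10  h5:10 ⇒ 15.
Reduction 22 − 15 = 7.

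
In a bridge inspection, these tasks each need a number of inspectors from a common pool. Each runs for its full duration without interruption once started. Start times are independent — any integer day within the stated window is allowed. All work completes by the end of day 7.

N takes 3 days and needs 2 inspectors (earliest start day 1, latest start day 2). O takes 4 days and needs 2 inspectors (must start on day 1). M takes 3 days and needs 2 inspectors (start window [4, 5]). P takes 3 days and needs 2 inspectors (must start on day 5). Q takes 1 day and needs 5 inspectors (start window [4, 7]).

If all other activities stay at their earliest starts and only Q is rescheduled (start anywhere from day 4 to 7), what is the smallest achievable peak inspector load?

7

Q@4: d1:4  d2:4  d3:4  d4:9  d5:4  d6:4  d7:2 → peak 9
Q@5: d1:4  d2:4  d3:4  d4:4  d5:9  d6:4  d7:2 → peak 9
Q@6: d1:4  d2:4  d3:4  d4:4  d5:4  d6:9  d7:2 → peak 9
Q@7: d1:4  d2:4  d3:4  d4:4  d5:4  d6:4  d7:7 → peak 7
Best is Q@7, peak 7.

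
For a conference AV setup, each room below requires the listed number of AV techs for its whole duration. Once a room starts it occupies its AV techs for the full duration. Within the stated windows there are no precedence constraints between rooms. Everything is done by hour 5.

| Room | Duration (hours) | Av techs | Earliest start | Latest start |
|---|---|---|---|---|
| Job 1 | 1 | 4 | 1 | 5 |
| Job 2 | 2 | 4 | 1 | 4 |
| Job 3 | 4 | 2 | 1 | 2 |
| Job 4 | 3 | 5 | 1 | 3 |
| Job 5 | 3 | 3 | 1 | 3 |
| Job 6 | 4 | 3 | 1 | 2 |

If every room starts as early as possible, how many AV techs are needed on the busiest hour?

Early-start schedule: Job 1@1, Job 2@1, Job 3@1, Job 4@1, Job 5@1, Job 6@1.
Load per hour: hour 1: 21, hour 2: 17, hour 3: 13, hour 4: 5, hour 5: 0.
Peak is 21.

21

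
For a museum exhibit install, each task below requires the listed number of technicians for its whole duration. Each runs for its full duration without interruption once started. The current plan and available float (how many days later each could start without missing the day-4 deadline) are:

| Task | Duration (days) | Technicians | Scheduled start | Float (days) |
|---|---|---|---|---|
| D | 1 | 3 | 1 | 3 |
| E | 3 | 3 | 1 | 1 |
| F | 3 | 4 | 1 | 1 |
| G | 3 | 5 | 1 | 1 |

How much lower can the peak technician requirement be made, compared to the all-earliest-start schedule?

Early-start peak: d1:15  d2:12  d3:12  d4:0 ⇒ 15.
Leveled (D@1, E@1, F@1, G@2): d1:10  d2:12  d3:12  d4:5 ⇒ 12.
Reduction 15 − 12 = 3.

3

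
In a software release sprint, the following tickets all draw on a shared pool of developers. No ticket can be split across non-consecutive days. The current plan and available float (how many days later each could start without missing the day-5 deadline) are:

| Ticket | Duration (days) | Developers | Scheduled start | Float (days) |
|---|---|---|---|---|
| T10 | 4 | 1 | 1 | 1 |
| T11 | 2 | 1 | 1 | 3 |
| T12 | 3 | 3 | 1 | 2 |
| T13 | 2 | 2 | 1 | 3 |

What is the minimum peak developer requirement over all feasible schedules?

4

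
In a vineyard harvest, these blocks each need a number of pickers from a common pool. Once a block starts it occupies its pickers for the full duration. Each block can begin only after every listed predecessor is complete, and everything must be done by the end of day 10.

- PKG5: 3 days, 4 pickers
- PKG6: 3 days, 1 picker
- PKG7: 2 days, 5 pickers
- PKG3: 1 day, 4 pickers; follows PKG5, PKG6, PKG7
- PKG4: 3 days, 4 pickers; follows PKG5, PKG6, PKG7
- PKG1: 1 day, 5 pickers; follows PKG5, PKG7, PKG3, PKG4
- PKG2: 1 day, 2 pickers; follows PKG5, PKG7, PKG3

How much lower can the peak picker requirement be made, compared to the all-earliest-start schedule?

4

Early-start peak: d1:10  d2:10  d3:5  d4:8  d5:6  d6:4  d7:5  d8:0  d9:0  d10:0 ⇒ 10.
Leveled (PKG5@1, PKG6@1, PKG7@4, PKG3@6, PKG4@7, PKG1@10, PKG2@7): d1:5  d2:5  d3:5  d4:5  d5:5  d6:4  d7:6  d8:4  d9:4  d10:5 ⇒ 6.
Reduction 10 − 6 = 4.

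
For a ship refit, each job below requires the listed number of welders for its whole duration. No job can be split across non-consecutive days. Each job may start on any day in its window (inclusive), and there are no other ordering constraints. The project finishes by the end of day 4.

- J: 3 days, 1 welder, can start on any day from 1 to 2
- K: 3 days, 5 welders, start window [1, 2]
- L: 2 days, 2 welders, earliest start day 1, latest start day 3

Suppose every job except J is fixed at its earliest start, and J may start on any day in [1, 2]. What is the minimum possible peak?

8

J@1: d1:8  d2:8  d3:6  d4:0 → peak 8
J@2: d1:7  d2:8  d3:6  d4:1 → peak 8
Best is J@1, peak 8.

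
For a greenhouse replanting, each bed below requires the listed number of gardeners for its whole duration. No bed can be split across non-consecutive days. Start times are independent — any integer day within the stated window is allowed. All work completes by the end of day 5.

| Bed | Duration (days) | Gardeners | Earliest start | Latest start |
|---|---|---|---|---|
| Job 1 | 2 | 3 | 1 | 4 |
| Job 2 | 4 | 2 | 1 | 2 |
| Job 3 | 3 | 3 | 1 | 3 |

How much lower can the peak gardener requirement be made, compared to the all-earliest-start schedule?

Early-start peak: d1:8  d2:8  d3:5  d4:2  d5:0 ⇒ 8.
Leveled (Job 1@1, Job 2@1, Job 3@3): d1:5  d2:5  d3:5  d4:5  d5:3 ⇒ 5.
Reduction 8 − 5 = 3.

3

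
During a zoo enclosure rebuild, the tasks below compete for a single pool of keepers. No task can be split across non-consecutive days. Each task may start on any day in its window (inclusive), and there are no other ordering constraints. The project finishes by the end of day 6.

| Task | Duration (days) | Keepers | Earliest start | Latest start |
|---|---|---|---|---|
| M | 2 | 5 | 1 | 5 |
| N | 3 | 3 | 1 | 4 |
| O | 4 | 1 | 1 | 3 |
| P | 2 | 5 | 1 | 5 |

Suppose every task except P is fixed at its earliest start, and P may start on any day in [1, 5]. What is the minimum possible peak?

9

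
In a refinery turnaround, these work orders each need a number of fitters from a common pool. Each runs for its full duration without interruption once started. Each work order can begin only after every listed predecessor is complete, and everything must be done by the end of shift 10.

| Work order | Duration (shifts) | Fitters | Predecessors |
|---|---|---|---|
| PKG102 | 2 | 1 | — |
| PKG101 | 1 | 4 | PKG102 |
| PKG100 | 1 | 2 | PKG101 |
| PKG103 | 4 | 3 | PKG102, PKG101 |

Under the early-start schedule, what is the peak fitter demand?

5

Early-start schedule: PKG102@1, PKG101@3, PKG100@4, PKG103@4.
Load per shift: shift 1: 1, shift 2: 1, shift 3: 4, shift 4: 5, shift 5: 3, shift 6: 3, shift 7: 3, shift 8: 0, shift 9: 0, shift 10: 0.
Peak is 5.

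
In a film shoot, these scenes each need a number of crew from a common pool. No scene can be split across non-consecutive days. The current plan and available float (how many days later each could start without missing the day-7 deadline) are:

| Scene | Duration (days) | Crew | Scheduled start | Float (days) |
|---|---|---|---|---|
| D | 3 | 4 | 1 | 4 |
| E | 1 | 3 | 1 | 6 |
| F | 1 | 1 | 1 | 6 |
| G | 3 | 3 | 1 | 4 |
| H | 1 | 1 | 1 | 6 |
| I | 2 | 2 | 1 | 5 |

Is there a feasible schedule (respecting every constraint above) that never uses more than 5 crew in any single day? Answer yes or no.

Schedule D@1, E@4, F@1, G@5, H@2, I@4: d1:5  d2:5  d3:4  d4:5  d5:5  d6:3  d7:3 — peak 5 ≤ 5.

yes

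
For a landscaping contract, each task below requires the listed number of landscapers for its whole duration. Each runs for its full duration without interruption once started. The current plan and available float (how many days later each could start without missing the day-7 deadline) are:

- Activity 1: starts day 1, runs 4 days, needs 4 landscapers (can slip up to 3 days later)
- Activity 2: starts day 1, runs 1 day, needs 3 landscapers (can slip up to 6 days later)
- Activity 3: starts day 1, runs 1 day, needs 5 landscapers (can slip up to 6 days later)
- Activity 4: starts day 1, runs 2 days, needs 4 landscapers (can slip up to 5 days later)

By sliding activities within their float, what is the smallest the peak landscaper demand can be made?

7

Early-start (Activity 1@1, Activity 2@1, Activity 3@1, Activity 4@1) gives peak 16: d1:16  d2:8  d3:4  d4:4  d5:0  d6:0  d7:0.
Shift Activity 3→5, Activity 4→6.
Schedule Activity 1@1, Activity 2@1, Activity 3@5, Activity 4@6: d1:7  d2:4  d3:4  d4:4  d5:5  d6:4  d7:4 — peak 7.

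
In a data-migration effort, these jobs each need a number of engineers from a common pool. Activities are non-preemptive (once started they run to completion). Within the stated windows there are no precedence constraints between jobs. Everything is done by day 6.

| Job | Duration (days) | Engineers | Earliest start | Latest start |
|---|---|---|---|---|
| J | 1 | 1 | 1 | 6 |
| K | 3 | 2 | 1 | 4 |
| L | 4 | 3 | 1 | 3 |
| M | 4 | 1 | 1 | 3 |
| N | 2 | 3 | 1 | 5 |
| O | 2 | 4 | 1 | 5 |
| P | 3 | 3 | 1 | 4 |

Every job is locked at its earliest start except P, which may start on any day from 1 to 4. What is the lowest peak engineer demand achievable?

P@1: d1:17  d2:16  d3:9  d4:4  d5:0  d6:0 → peak 17
P@2: d1:14  d2:16  d3:9  d4:7  d5:0  d6:0 → peak 16
P@3: d1:14  d2:13  d3:9  d4:7  d5:3  d6:0 → peak 14
P@4: d1:14  d2:13  d3:6  d4:7  d5:3  d6:3 → peak 14
Best is P@3, peak 14.

14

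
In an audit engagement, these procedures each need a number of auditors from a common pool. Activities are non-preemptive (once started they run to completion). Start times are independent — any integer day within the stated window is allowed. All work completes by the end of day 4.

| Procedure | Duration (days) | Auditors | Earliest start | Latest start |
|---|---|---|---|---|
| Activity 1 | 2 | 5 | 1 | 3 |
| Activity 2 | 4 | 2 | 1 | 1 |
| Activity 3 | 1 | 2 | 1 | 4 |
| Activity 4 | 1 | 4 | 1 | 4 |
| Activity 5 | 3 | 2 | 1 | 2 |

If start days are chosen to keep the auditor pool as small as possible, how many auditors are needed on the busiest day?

Early-start (Activity 1@1, Activity 2@1, Activity 3@1, Activity 4@1, Activity 5@1) gives peak 15: d1:15  d2:9  d3:4  d4:2.
Shift Activity 4→3, Activity 5→2.
Schedule Activity 1@1, Activity 2@1, Activity 3@1, Activity 4@3, Activity 5@2: d1:9  d2:9  d3:8  d4:4 — peak 9.

9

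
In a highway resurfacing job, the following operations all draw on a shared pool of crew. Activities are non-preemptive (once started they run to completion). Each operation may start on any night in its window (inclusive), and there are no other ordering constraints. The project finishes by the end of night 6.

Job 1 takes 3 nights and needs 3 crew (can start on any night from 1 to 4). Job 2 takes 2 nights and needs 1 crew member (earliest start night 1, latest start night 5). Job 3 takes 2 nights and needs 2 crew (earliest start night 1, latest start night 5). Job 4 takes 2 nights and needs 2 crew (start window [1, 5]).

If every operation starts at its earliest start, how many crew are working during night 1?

8

At early start, night 1 has: Job 1, Job 2, Job 3, Job 4.
Demand: 3 + 1 + 2 + 2 = 8.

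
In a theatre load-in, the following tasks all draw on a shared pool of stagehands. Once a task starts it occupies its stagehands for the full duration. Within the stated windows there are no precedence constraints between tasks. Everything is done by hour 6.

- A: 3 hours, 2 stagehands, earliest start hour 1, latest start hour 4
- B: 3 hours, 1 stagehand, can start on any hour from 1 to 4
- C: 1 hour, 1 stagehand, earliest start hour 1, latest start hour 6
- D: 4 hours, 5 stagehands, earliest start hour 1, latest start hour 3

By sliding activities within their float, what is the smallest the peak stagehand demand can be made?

7

Early-start (A@1, B@1, C@1, D@1) gives peak 9: h1:9  h2:8  h3:8  h4:5  h5:0  h6:0.
Shift B→4, D→2.
Schedule A@1, B@4, C@1, D@2: h1:3  h2:7  h3:7  h4:6  h5:6  h6:1 — peak 7.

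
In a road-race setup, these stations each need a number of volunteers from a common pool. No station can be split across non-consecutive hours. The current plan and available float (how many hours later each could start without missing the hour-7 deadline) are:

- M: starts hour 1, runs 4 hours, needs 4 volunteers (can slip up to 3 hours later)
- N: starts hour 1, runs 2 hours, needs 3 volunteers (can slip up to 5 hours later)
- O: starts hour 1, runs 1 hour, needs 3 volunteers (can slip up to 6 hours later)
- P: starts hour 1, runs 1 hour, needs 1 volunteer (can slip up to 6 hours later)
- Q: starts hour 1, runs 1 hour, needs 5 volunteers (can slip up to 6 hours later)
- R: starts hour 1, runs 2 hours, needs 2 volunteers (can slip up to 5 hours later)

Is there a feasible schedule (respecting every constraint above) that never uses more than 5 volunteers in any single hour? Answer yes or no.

The minimum achievable peak is 6; 5 < 6, so no feasible schedule stays within the cap.

no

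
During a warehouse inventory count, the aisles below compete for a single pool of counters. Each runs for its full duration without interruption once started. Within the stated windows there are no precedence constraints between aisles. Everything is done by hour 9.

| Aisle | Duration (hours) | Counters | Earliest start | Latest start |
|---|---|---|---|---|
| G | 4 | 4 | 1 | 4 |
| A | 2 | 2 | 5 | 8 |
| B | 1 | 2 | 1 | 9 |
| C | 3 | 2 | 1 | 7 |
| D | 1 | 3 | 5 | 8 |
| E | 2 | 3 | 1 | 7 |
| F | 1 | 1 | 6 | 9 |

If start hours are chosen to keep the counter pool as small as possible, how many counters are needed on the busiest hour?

Early-start (G@1, A@5, B@1, C@1, D@5, E@1, F@6) gives peak 11: h1:11  h2:9  h3:6  h4:4  h5:5  h6:3  h7:0  h8:0  h9:0.
Shift B→5, C→7, D→6, E→7, F→9.
Schedule G@1, A@5, B@5, C@7, D@6, E@7, F@9: h1:4  h2:4  h3:4  h4:4  h5:4  h6:5  h7:5  h8:5  h9:3 — peak 5.
Total counter-hours = 38 over 9 hours ⇒ peak ≥ ⌈38/9⌉ = 5, so 5 is optimal.

5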